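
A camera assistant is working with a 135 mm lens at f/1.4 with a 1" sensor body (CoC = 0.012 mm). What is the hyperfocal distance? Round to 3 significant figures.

1080 m

Hyperfocal distance H = f²/(N·c) + f = 135²/(1.4 × 0.012) + 135 = 18225/0.0168 + 135 ≈ 1084956.4 mm ≈ 1080 m.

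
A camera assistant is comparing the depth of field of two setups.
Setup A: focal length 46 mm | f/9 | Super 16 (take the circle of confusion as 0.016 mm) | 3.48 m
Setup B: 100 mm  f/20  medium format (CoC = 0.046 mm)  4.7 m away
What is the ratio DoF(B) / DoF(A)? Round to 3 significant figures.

Setup A: H = 46²/(9×0.016) + 46 ≈ 14740.4 mm; DoF = Df − Dn = 4541.3 − 2820.8 ≈ 1720.5 mm.
Setup B: H = 100²/(20×0.046) + 100 ≈ 10969.6 mm; DoF = Df − Dn = 8148.4 − 3302.4 ≈ 4846.0 mm.
Ratio = 4846.0 / 1720.5 ≈ 2.82.

2.82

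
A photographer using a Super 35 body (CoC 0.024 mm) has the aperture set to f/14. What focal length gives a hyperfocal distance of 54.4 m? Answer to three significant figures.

From H = f²/(N·c) + f, with f ≪ H: f ≈ √(H·N·c) = √(54400 × 14 × 0.024) = √18278 ≈ 135.2 mm.
The +f correction barely moves this — solving exactly, f² + N·c·f − N·c·H = 0 ⇒ f = (−N·c + √((N·c)² + 4·N·c·H))/2 = (−0.336 + √73114)/2 ≈ 135.03 mm, so f ≈ 135 mm.

135 mm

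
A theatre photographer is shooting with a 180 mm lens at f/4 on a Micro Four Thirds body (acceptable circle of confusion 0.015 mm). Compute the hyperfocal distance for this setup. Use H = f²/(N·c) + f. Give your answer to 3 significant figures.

Hyperfocal distance H = f²/(N·c) + f = 180²/(4 × 0.015) + 180 = 32400/0.06 + 180 ≈ 540180.0 mm ≈ 540 m.

540 m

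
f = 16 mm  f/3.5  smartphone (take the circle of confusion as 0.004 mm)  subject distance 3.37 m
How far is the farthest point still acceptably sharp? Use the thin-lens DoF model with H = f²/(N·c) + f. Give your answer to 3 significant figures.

4.13 m

Hyperfocal distance H = f²/(N·c) + f = 16²/(3.5 × 0.004) + 16 = 256/0.014 + 16 ≈ 18301.7 mm ≈ 18.30 m.
Far limit Df = s·(H − f)/(H − s) = 3370 × (18301.7 − 16) / (18301.7 − 3370) = 3370 × 18285.7 / 14931.7 ≈ 4127.0 mm ≈ 4.13 m.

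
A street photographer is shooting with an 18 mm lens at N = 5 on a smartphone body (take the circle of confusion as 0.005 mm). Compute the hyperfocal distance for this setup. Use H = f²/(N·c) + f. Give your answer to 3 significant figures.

Hyperfocal distance H = f²/(N·c) + f = 18²/(5 × 0.005) + 18 = 324/0.025 + 18 ≈ 12978.0 mm ≈ 13.0 m.

13.0 m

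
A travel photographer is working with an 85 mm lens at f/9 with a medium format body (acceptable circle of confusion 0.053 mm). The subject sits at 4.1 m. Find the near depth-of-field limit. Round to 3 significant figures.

Hyperfocal distance H = f²/(N·c) + f = 85²/(9 × 0.053) + 85 = 7225/0.477 + 85 ≈ 15231.8 mm ≈ 15.23 m.
Near limit Dn = s·(H − f)/(H + s − 2f) = 4100 × (15231.8 − 85) / (15231.8 + 4100 − 2 × 85) = 4100 × 15146.8 / 19161.8 ≈ 3240.9 mm ≈ 3.24 m.

3.24 m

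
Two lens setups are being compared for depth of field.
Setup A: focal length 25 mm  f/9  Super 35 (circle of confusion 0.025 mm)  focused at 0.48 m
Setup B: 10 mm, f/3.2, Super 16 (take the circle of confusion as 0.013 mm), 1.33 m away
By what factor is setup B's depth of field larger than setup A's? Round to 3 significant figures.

Setup A: H = 25²/(9×0.025) + 25 ≈ 2802.8 mm; DoF = Df − Dn = 574.03 − 412.44 ≈ 161.59 mm.
Setup B: H = 10²/(3.2×0.013) + 10 ≈ 2413.8 mm; DoF = Df − Dn = 2949.8 − 858.6 ≈ 2091.2 mm.
Ratio = 2091.2 / 161.59 ≈ 12.9.

12.9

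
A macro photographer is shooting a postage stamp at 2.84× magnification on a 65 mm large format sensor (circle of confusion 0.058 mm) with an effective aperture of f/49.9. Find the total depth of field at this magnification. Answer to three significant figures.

At magnification m, DoF ≈ 2·N_eff·c/m² = 2 × 49.9 × 0.058 / 2.84² = 5.788 / 8.066 ≈ 0.718 mm.

0.718 mm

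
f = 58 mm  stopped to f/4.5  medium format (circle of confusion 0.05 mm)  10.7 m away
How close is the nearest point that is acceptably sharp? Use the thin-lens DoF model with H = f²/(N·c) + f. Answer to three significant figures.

Hyperfocal distance H = f²/(N·c) + f = 58²/(4.5 × 0.05) + 58 = 3364/0.225 + 58 ≈ 15009.1 mm ≈ 15.01 m.
Near limit Dn = s·(H − f)/(H + s − 2f) = 10700 × (15009.1 − 58) / (15009.1 + 10700 − 2 × 58) = 10700 × 14951.1 / 25593.1 ≈ 6250.8 mm ≈ 6.25 m.

6.25 m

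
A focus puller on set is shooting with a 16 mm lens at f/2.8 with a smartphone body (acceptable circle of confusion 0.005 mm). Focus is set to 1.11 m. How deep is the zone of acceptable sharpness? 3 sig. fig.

Hyperfocal distance H = f²/(N·c) + f = 16²/(2.8 × 0.005) + 16 = 256/0.014 + 16 ≈ 18301.7 mm ≈ 18.30 m.
Near limit Dn = s·(H − f)/(H + s − 2f) = 1110 × (18301.7 − 16) / (18301.7 + 1110 − 2 × 16) = 1110 × 18285.7 / 19379.7 ≈ 1047.34 mm.
Far limit Df = s·(H − f)/(H − s) = 1110 × (18301.7 − 16) / (18301.7 − 1110) = 1110 × 18285.7 / 17191.7 ≈ 1180.64 mm.
Depth of field = Df − Dn = 1180.64 − 1047.34 ≈ 133.30 mm.

133 mm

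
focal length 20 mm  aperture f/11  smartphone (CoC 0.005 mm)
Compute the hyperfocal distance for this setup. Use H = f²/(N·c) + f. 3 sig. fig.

Hyperfocal distance H = f²/(N·c) + f = 20²/(11 × 0.005) + 20 = 400/0.055 + 20 ≈ 7292.7 mm ≈ 7.29 m.

7.29 m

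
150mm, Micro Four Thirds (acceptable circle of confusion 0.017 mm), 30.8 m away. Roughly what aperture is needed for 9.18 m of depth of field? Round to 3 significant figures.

Write h = H − f = f²/(N·c). The thin-lens limits are Dn = s·h/(h + (s−f)) and Df = s·h/(h − (s−f)), so DoF = Df − Dn = 2·s·(s−f)·h / (h² − (s−f)²).
That is a quadratic in h: DoF·h² − 2·s·(s−f)·h − DoF·(s−f)² = 0 ⇒ h = (s−f)·(s + √(s² + DoF²)) / DoF = 30650 × (30800 + √(30800² + 9180²)) / 9180 = 30650 × (30800 + 32139.0) / 9180 ≈ 210139 mm.
Then N = f²/(c·h) = 150² / (0.017 × 210139) = 22500 / 3572.4 ≈ 6.30.

f/6.30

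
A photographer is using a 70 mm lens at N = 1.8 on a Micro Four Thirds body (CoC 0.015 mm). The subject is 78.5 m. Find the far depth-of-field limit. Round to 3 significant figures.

Hyperfocal distance H = f²/(N·c) + f = 70²/(1.8 × 0.015) + 70 = 4900/0.027 + 70 ≈ 181551.5 mm ≈ 181.6 m.
Far limit Df = s·(H − f)/(H − s) = 78500 × (181551.5 − 70) / (181551.5 − 78500) = 78500 × 181481.5 / 103051.5 ≈ 138244 mm ≈ 138 m.

138 m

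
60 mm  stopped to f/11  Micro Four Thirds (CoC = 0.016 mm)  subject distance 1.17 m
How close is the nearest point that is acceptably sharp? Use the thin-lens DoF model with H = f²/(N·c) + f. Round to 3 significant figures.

Hyperfocal distance H = f²/(N·c) + f = 60²/(11 × 0.016) + 60 = 3600/0.176 + 60 ≈ 20514.5 mm ≈ 20.51 m.
Near limit Dn = s·(H − f)/(H + s − 2f) = 1170 × (20514.5 − 60) / (20514.5 + 1170 − 2 × 60) = 1170 × 20454.5 / 21564.5 ≈ 1109.8 mm ≈ 1.11 m.

1.11 m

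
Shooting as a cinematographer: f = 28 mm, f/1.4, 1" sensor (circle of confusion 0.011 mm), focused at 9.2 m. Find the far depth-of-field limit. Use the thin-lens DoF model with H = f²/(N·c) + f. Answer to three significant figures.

11.2 m

Hyperfocal distance H = f²/(N·c) + f = 28²/(1.4 × 0.011) + 28 = 784/0.0154 + 28 ≈ 50937.1 mm ≈ 50.94 m.
Far limit Df = s·(H − f)/(H − s) = 9200 × (50937.1 − 28) / (50937.1 − 9200) = 9200 × 50909.1 / 41737.1 ≈ 11222 mm ≈ 11.2 m.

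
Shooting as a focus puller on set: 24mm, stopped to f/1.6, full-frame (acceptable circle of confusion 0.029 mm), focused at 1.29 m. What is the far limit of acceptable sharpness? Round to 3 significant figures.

Hyperfocal distance H = f²/(N·c) + f = 24²/(1.6 × 0.029) + 24 = 576/0.0464 + 24 ≈ 12437.8 mm ≈ 12.44 m.
Far limit Df = s·(H − f)/(H − s) = 1290 × (12437.8 − 24) / (12437.8 − 1290) = 1290 × 12413.8 / 11147.8 ≈ 1436.5 mm ≈ 1.44 m.

1.44 m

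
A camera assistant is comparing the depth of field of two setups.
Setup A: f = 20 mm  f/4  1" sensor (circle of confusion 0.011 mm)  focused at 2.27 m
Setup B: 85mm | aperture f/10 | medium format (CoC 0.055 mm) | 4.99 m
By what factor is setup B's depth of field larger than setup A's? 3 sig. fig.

Setup A: H = 20²/(4×0.011) + 20 ≈ 9110.9 mm; DoF = Df − Dn = 3016.6 − 1819.6 ≈ 1197.0 mm.
Setup B: H = 85²/(10×0.055) + 85 ≈ 13221.4 mm; DoF = Df − Dn = 7963.5 − 3633.3 ≈ 4330.2 mm.
Ratio = 4330.2 / 1197.0 ≈ 3.62.

3.62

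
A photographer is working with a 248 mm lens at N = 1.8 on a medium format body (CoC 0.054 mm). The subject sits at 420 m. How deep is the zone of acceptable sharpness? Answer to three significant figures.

Hyperfocal distance H = f²/(N·c) + f = 248²/(1.8 × 0.054) + 248 = 61504/0.0972 + 248 ≈ 633005.2 mm ≈ 633.0 m.
Near limit Dn = s·(H − f)/(H + s − 2f) = 420000 × (633005.2 − 248) / (633005.2 + 420000 − 2 × 248) = 420000 × 632757.2 / 1052509.2 ≈ 252499 mm.
Far limit Df = s·(H − f)/(H − s) = 420000 × (633005.2 − 248) / (633005.2 − 420000) = 420000 × 632757.2 / 213005.2 ≈ 1247660 mm.
Depth of field = Df − Dn = 1247660 − 252499 ≈ 995161 mm ≈ 995 m.

995 m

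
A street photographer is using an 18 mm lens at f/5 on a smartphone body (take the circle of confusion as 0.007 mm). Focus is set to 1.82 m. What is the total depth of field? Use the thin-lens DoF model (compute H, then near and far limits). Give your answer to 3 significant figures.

0.736 m

Hyperfocal distance H = f²/(N·c) + f = 18²/(5 × 0.007) + 18 = 324/0.035 + 18 ≈ 9275.1 mm ≈ 9.275 m.
Near limit Dn = s·(H − f)/(H + s − 2f) = 1820 × (9275.1 − 18) / (9275.1 + 1820 − 2 × 18) = 1820 × 9257.1 / 11059.1 ≈ 1523.45 mm.
Far limit Df = s·(H − f)/(H − s) = 1820 × (9275.1 − 18) / (9275.1 − 1820) = 1820 × 9257.1 / 7455.1 ≈ 2259.92 mm.
Depth of field = Df − Dn = 2259.92 − 1523.45 ≈ 736.47 mm ≈ 0.736 m.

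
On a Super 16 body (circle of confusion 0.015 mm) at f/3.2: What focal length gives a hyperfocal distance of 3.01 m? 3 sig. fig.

12.0 mm

From H = f²/(N·c) + f, with f ≪ H: f ≈ √(H·N·c) = √(3010 × 3.2 × 0.015) = √144.48 ≈ 12.02 mm.
The +f correction barely moves this — solving exactly, f² + N·c·f − N·c·H = 0 ⇒ f = (−N·c + √((N·c)² + 4·N·c·H))/2 = (−0.048 + √577.92)/2 ≈ 11.996 mm, so f ≈ 12.0 mm.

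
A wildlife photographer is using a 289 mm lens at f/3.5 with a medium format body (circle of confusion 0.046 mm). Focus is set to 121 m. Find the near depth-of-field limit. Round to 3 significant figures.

98.2 m

Hyperfocal distance H = f²/(N·c) + f = 289²/(3.5 × 0.046) + 289 = 83521/0.161 + 289 ≈ 519053.0 mm ≈ 519.1 m.
Near limit Dn = s·(H − f)/(H + s − 2f) = 121000 × (519053.0 − 289) / (519053.0 + 121000 − 2 × 289) = 121000 × 518764.0 / 639475.0 ≈ 98159 mm ≈ 98.2 m.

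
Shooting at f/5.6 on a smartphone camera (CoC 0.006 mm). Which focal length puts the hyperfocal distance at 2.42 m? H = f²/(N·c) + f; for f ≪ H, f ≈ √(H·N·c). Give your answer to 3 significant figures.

From H = f²/(N·c) + f, with f ≪ H: f ≈ √(H·N·c) = √(2420 × 5.6 × 0.006) = √81.312 ≈ 9.017 mm.
Exact: f² + N·c·f − N·c·H = 0 ⇒ f = (−N·c + √((N·c)² + 4·N·c·H))/2 = (−0.0336 + √325.25)/2 ≈ 9.0005 mm ≈ 9.00 mm.

9.00 mm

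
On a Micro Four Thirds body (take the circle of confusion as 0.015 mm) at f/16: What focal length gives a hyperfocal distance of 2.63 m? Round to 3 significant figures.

25.0 mm

From H = f²/(N·c) + f, with f ≪ H: f ≈ √(H·N·c) = √(2630 × 16 × 0.015) = √631.20 ≈ 25.12 mm.
Exact: f² + N·c·f − N·c·H = 0 ⇒ f = (−N·c + √((N·c)² + 4·N·c·H))/2 = (−0.24 + √2524.9)/2 ≈ 25.004 mm ≈ 25.0 mm.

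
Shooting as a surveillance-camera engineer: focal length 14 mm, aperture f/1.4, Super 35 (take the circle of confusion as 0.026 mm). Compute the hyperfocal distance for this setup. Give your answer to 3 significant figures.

Hyperfocal distance H = f²/(N·c) + f = 14²/(1.4 × 0.026) + 14 = 196/0.0364 + 14 ≈ 5398.6 mm ≈ 5.40 m.

5.40 m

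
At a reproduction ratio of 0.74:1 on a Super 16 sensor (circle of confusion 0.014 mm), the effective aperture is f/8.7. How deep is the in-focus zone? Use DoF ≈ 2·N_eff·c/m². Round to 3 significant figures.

0.445 mm

At magnification m, DoF ≈ 2·N_eff·c/m² = 2 × 8.7 × 0.014 / 0.74² = 0.2436 / 0.5476 ≈ 0.445 mm.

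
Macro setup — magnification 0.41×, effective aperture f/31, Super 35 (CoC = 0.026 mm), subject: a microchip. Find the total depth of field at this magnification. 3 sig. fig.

9.59 mm

At magnification m, DoF ≈ 2·N_eff·c/m² = 2 × 31 × 0.026 / 0.41² = 1.612 / 0.1681 ≈ 9.59 mm.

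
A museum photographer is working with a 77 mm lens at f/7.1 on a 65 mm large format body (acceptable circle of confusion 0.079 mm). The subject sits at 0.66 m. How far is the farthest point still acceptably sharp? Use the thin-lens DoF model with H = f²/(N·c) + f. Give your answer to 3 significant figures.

0.699 m

Hyperfocal distance H = f²/(N·c) + f = 77²/(7.1 × 0.079) + 77 = 5929/0.5609 + 77 ≈ 10647.5 mm ≈ 10.65 m.
Far limit Df = s·(H − f)/(H − s) = 660 × (10647.5 − 77) / (10647.5 − 660) = 660 × 10570.5 / 9987.5 ≈ 698.53 mm ≈ 0.699 m.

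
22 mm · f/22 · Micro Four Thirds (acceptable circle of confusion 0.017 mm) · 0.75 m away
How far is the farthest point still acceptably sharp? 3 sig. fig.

Hyperfocal distance H = f²/(N·c) + f = 22²/(22 × 0.017) + 22 = 484/0.374 + 22 ≈ 1316.1 mm ≈ 1.316 m.
Far limit Df = s·(H − f)/(H − s) = 750 × (1316.1 − 22) / (1316.1 − 750) = 750 × 1294.1 / 566.1 ≈ 1714.5 mm ≈ 1.71 m.

1.71 m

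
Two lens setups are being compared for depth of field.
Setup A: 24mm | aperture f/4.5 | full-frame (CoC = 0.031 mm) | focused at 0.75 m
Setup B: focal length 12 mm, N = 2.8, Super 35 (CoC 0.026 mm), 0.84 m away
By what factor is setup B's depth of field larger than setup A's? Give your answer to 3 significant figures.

Setup A: H = 24²/(4.5×0.031) + 24 ≈ 4153.0 mm; DoF = Df − Dn = 910.00 − 637.85 ≈ 272.15 mm.
Setup B: H = 12²/(2.8×0.026) + 12 ≈ 1990.0 mm; DoF = Df − Dn = 1444.79 − 592.13 ≈ 852.66 mm.
Ratio = 852.66 / 272.15 ≈ 3.13.

3.13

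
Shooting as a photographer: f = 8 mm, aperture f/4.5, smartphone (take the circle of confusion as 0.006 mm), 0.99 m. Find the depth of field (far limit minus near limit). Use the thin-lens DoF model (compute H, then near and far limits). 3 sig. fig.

Hyperfocal distance H = f²/(N·c) + f = 8²/(4.5 × 0.006) + 8 = 64/0.027 + 8 ≈ 2378.4 mm ≈ 2.378 m.
Near limit Dn = s·(H − f)/(H + s − 2f) = 990 × (2378.4 − 8) / (2378.4 + 990 − 2 × 8) = 990 × 2370.4 / 3352.4 ≈ 700.00 mm.
Far limit Df = s·(H − f)/(H − s) = 990 × (2378.4 − 8) / (2378.4 − 990) = 990 × 2370.4 / 1388.4 ≈ 1690.23 mm.
Depth of field = Df − Dn = 1690.23 − 700.00 ≈ 990.23 mm ≈ 0.990 m.

0.990 m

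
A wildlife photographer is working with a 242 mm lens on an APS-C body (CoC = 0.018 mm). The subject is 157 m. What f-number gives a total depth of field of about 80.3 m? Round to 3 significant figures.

Write h = H − f = f²/(N·c). The thin-lens limits are Dn = s·h/(h + (s−f)) and Df = s·h/(h − (s−f)), so DoF = Df − Dn = 2·s·(s−f)·h / (h² − (s−f)²).
That is a quadratic in h: DoF·h² − 2·s·(s−f)·h − DoF·(s−f)² = 0 ⇒ h = (s−f)·(s + √(s² + DoF²)) / DoF = 156758 × (157000 + √(157000² + 80300²)) / 80300 = 156758 × (157000 + 176344) / 80300 ≈ 650738 mm.
Then N = f²/(c·h) = 242² / (0.018 × 650738) = 58564 / 11713 ≈ 5.

f/5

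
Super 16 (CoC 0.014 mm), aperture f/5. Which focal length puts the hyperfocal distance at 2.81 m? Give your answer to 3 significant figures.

From H = f²/(N·c) + f, with f ≪ H: f ≈ √(H·N·c) = √(2810 × 5 × 0.014) = √196.70 ≈ 14.02 mm.
The +f correction barely moves this — solving exactly, f² + N·c·f − N·c·H = 0 ⇒ f = (−N·c + √((N·c)² + 4·N·c·H))/2 = (−0.07 + √786.80)/2 ≈ 13.990 mm, so f ≈ 14.0 mm.

14.0 mm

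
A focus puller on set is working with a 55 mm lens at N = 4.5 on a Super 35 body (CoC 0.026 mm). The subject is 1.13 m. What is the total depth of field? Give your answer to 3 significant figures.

94.1 mm

Hyperfocal distance H = f²/(N·c) + f = 55²/(4.5 × 0.026) + 55 = 3025/0.117 + 55 ≈ 25909.7 mm ≈ 25.91 m.
Near limit Dn = s·(H − f)/(H + s − 2f) = 1130 × (25909.7 − 55) / (25909.7 + 1130 − 2 × 55) = 1130 × 25854.7 / 26929.7 ≈ 1084.892 mm.
Far limit Df = s·(H − f)/(H − s) = 1130 × (25909.7 − 55) / (25909.7 − 1130) = 1130 × 25854.7 / 24779.7 ≈ 1179.022 mm.
Depth of field = Df − Dn = 1179.022 − 1084.892 ≈ 94.130 mm.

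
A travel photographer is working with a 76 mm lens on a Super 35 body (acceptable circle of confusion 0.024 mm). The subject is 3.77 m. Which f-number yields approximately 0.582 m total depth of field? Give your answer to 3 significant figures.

f/5

Write h = H − f = f²/(N·c). The thin-lens limits are Dn = s·h/(h + (s−f)) and Df = s·h/(h − (s−f)), so DoF = Df − Dn = 2·s·(s−f)·h / (h² − (s−f)²).
That is a quadratic in h: DoF·h² − 2·s·(s−f)·h − DoF·(s−f)² = 0 ⇒ h = (s−f)·(s + √(s² + DoF²)) / DoF = 3694 × (3770 + √(3770² + 582²)) / 582 = 3694 × (3770 + 3814.66) / 582 ≈ 48140 mm.
Then N = f²/(c·h) = 76² / (0.024 × 48140) = 5776 / 1155.4 ≈ 5.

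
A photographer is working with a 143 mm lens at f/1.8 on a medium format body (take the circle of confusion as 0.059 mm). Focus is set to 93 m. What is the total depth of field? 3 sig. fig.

117 m

Hyperfocal distance H = f²/(N·c) + f = 143²/(1.8 × 0.059) + 143 = 20449/0.1062 + 143 ≈ 192694.8 mm ≈ 192.7 m.
Near limit Dn = s·(H − f)/(H + s − 2f) = 93000 × (192694.8 − 143) / (192694.8 + 93000 − 2 × 143) = 93000 × 192551.8 / 285408.8 ≈ 62743 mm.
Far limit Df = s·(H − f)/(H − s) = 93000 × (192694.8 − 143) / (192694.8 − 93000) = 93000 × 192551.8 / 99694.8 ≈ 179621 mm.
Depth of field = Df − Dn = 179621 − 62743 ≈ 116878 mm ≈ 117 m.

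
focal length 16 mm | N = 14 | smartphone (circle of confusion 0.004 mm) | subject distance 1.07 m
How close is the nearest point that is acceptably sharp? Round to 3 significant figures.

0.870 m

Hyperfocal distance H = f²/(N·c) + f = 16²/(14 × 0.004) + 16 = 256/0.056 + 16 ≈ 4587.4 mm ≈ 4.587 m.
Near limit Dn = s·(H − f)/(H + s − 2f) = 1070 × (4587.4 − 16) / (4587.4 + 1070 − 2 × 16) = 1070 × 4571.4 / 5625.4 ≈ 869.52 mm ≈ 0.870 m.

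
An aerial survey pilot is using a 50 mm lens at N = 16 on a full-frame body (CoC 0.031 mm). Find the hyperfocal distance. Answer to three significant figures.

Hyperfocal distance H = f²/(N·c) + f = 50²/(16 × 0.031) + 50 = 2500/0.496 + 50 ≈ 5090.3 mm ≈ 5.09 m.

5.09 m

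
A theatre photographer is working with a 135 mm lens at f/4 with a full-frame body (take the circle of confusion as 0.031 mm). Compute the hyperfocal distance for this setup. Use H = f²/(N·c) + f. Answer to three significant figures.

147 m

Hyperfocal distance H = f²/(N·c) + f = 135²/(4 × 0.031) + 135 = 18225/0.124 + 135 ≈ 147110.8 mm ≈ 147 m.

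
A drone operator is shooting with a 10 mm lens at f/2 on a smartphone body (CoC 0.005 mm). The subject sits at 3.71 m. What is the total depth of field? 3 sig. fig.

Hyperfocal distance H = f²/(N·c) + f = 10²/(2 × 0.005) + 10 = 100/0.01 + 10 ≈ 10010.0 mm ≈ 10.01 m.
Near limit Dn = s·(H − f)/(H + s − 2f) = 3710 × (10010.0 − 10) / (10010.0 + 3710 − 2 × 10) = 3710 × 10000.0 / 13700.0 ≈ 2708.0 mm.
Far limit Df = s·(H − f)/(H − s) = 3710 × (10010.0 − 10) / (10010.0 − 3710) = 3710 × 10000.0 / 6300.0 ≈ 5888.9 mm.
Depth of field = Df − Dn = 5888.9 − 2708.0 ≈ 3180.9 mm ≈ 3.18 m.

3.18 m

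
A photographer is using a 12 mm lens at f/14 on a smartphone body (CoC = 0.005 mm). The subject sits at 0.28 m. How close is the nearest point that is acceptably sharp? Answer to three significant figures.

Hyperfocal distance H = f²/(N·c) + f = 12²/(14 × 0.005) + 12 = 144/0.07 + 12 ≈ 2069.1 mm ≈ 2.069 m.
Near limit Dn = s·(H − f)/(H + s − 2f) = 280 × (2069.1 − 12) / (2069.1 + 280 − 2 × 12) = 280 × 2057.1 / 2325.1 ≈ 247.73 mm.

248 mm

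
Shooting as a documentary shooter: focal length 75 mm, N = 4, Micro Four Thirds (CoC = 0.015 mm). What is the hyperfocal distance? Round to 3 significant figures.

Hyperfocal distance H = f²/(N·c) + f = 75²/(4 × 0.015) + 75 = 5625/0.06 + 75 ≈ 93825.0 mm ≈ 93.8 m.

93.8 m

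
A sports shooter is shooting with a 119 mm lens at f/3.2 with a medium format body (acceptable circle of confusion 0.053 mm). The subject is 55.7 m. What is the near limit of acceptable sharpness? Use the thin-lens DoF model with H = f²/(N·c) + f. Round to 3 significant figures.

33.4 m

Hyperfocal distance H = f²/(N·c) + f = 119²/(3.2 × 0.053) + 119 = 14161/0.1696 + 119 ≈ 83615.5 mm ≈ 83.62 m.
Near limit Dn = s·(H − f)/(H + s − 2f) = 55700 × (83615.5 − 119) / (83615.5 + 55700 − 2 × 119) = 55700 × 83496.5 / 139077.5 ≈ 33440 mm ≈ 33.4 m.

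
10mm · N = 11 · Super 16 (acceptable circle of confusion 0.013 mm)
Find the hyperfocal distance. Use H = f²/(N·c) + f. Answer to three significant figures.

Hyperfocal distance H = f²/(N·c) + f = 10²/(11 × 0.013) + 10 = 100/0.143 + 10 ≈ 709.3 mm ≈ 0.709 m.

0.709 m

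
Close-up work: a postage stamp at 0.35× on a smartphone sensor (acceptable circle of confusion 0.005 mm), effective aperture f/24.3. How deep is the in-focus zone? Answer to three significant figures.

At magnification m, DoF ≈ 2·N_eff·c/m² = 2 × 24.3 × 0.005 / 0.35² = 0.243 / 0.1225 ≈ 1.98 mm.

1.98 mm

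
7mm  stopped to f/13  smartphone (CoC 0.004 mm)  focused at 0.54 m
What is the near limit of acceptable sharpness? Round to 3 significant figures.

Hyperfocal distance H = f²/(N·c) + f = 7²/(13 × 0.004) + 7 = 49/0.052 + 7 ≈ 949.3 mm ≈ 0.949 m.
Near limit Dn = s·(H − f)/(H + s − 2f) = 540 × (949.3 − 7) / (949.3 + 540 − 2 × 7) = 540 × 942.3 / 1475.3 ≈ 344.91 mm.

345 mm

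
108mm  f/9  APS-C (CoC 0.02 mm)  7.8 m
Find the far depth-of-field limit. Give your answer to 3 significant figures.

Hyperfocal distance H = f²/(N·c) + f = 108²/(9 × 0.02) + 108 = 11664/0.18 + 108 ≈ 64908.0 mm ≈ 64.91 m.
Far limit Df = s·(H − f)/(H − s) = 7800 × (64908.0 − 108) / (64908.0 − 7800) = 7800 × 64800.0 / 57108.0 ≈ 8850.6 mm ≈ 8.85 m.

8.85 m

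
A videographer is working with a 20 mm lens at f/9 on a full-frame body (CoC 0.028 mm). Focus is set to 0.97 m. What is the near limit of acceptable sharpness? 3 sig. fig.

0.607 m

Hyperfocal distance H = f²/(N·c) + f = 20²/(9 × 0.028) + 20 = 400/0.252 + 20 ≈ 1607.3 mm ≈ 1.607 m.
Near limit Dn = s·(H − f)/(H + s − 2f) = 970 × (1607.3 − 20) / (1607.3 + 970 − 2 × 20) = 970 × 1587.3 / 2537.3 ≈ 606.82 mm ≈ 0.607 m.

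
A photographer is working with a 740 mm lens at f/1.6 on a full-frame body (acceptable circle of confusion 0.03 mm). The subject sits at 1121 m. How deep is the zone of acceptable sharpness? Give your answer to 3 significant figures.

222 m

Hyperfocal distance H = f²/(N·c) + f = 740²/(1.6 × 0.03) + 740 = 547600/0.048 + 740 ≈ 11409073.3 mm ≈ 11409 m.
Near limit Dn = s·(H − f)/(H + s − 2f) = 1121000 × (11409073.3 − 740) / (11409073.3 + 1121000 − 2 × 740) = 1121000 × 11408333.3 / 12528593.3 ≈ 1020764 mm.
Far limit Df = s·(H − f)/(H − s) = 1121000 × (11409073.3 − 740) / (11409073.3 − 1121000) = 1121000 × 11408333.3 / 10288073.3 ≈ 1243065 mm.
Depth of field = Df − Dn = 1243065 − 1020764 ≈ 222301 mm ≈ 222 m.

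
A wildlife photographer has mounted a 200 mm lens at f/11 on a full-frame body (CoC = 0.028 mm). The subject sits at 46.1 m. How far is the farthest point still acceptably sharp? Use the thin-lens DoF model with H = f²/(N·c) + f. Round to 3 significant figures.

Hyperfocal distance H = f²/(N·c) + f = 200²/(11 × 0.028) + 200 = 40000/0.308 + 200 ≈ 130070.1 mm ≈ 130.1 m.
Far limit Df = s·(H − f)/(H − s) = 46100 × (130070.1 − 200) / (130070.1 − 46100) = 46100 × 129870.1 / 83970.1 ≈ 71299 mm ≈ 71.3 m.

71.3 m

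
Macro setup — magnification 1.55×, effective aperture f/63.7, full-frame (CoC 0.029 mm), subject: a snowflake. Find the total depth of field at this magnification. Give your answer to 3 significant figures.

At magnification m, DoF ≈ 2·N_eff·c/m² = 2 × 63.7 × 0.029 / 1.55² = 3.695 / 2.403 ≈ 1.54 mm.

1.54 mm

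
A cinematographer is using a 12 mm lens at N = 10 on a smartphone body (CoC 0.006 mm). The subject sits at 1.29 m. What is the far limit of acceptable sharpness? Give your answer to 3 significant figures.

Hyperfocal distance H = f²/(N·c) + f = 12²/(10 × 0.006) + 12 = 144/0.06 + 12 ≈ 2412.0 mm ≈ 2.412 m.
Far limit Df = s·(H − f)/(H − s) = 1290 × (2412.0 − 12) / (2412.0 − 1290) = 1290 × 2400.0 / 1122.0 ≈ 2759.4 mm ≈ 2.76 m.

2.76 m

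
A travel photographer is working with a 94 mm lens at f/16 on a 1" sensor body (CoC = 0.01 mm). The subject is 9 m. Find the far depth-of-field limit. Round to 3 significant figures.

Hyperfocal distance H = f²/(N·c) + f = 94²/(16 × 0.01) + 94 = 8836/0.16 + 94 ≈ 55319.0 mm ≈ 55.32 m.
Far limit Df = s·(H − f)/(H − s) = 9000 × (55319.0 − 94) / (55319.0 − 9000) = 9000 × 55225.0 / 46319.0 ≈ 10730 mm ≈ 10.7 m.

10.7 m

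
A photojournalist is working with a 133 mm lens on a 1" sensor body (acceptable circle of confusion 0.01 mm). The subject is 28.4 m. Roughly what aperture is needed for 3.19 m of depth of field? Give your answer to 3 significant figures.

Write h = H − f = f²/(N·c). The thin-lens limits are Dn = s·h/(h + (s−f)) and Df = s·h/(h − (s−f)), so DoF = Df − Dn = 2·s·(s−f)·h / (h² − (s−f)²).
That is a quadratic in h: DoF·h² − 2·s·(s−f)·h − DoF·(s−f)² = 0 ⇒ h = (s−f)·(s + √(s² + DoF²)) / DoF = 28267 × (28400 + √(28400² + 3190²)) / 3190 = 28267 × (28400 + 28578.6) / 3190 ≈ 504895 mm.
Then N = f²/(c·h) = 133² / (0.01 × 504895) = 17689 / 5048.9 ≈ 3.50.

f/3.50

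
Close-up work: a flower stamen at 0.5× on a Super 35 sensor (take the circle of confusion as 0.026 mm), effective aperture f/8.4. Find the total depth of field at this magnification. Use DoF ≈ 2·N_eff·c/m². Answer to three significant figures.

1.75 mm

At magnification m, DoF ≈ 2·N_eff·c/m² = 2 × 8.4 × 0.026 / 0.5² = 0.4368 / 0.25 ≈ 1.75 mm.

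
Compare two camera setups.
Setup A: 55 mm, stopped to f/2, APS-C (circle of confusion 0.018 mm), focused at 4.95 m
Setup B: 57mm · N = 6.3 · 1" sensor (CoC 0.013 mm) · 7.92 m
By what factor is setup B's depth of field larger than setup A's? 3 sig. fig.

5.65

Setup A: H = 55²/(2×0.018) + 55 ≈ 84082.8 mm; DoF = Df − Dn = 5256.20 − 4677.51 ≈ 578.69 mm.
Setup B: H = 57²/(6.3×0.013) + 57 ≈ 39727.3 mm; DoF = Df − Dn = 9877.9 − 6609.9 ≈ 3268.0 mm.
Ratio = 3268.0 / 578.69 ≈ 5.65.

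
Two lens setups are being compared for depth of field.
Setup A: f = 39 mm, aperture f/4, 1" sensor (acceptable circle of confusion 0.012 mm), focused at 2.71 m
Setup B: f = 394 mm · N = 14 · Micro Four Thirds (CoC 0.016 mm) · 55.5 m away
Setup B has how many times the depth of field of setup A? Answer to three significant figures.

19.3

Setup A: H = 39²/(4×0.012) + 39 ≈ 31726.5 mm; DoF = Df − Dn = 2959.46 − 2499.33 ≈ 460.13 mm.
Setup B: H = 394²/(14×0.016) + 394 ≈ 693411.9 mm; DoF = Df − Dn = 60294.4 − 51411.9 ≈ 8882.5 mm.
Ratio = 8882.5 / 460.13 ≈ 19.3.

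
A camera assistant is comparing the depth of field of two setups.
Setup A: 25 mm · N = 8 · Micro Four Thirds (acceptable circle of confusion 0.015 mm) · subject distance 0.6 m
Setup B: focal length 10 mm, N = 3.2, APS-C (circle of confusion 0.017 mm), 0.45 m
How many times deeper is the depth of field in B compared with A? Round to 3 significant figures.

Setup A: H = 25²/(8×0.015) + 25 ≈ 5233.3 mm; DoF = Df − Dn = 674.46 − 540.35 ≈ 134.11 mm.
Setup B: H = 10²/(3.2×0.017) + 10 ≈ 1848.2 mm; DoF = Df − Dn = 591.61 − 363.09 ≈ 228.52 mm.
Ratio = 228.52 / 134.11 ≈ 1.70.

1.70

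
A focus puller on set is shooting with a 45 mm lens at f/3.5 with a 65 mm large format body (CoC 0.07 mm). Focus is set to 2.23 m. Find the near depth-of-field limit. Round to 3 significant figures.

1.76 m

Hyperfocal distance H = f²/(N·c) + f = 45²/(3.5 × 0.07) + 45 = 2025/0.245 + 45 ≈ 8310.3 mm ≈ 8.310 m.
Near limit Dn = s·(H − f)/(H + s − 2f) = 2230 × (8310.3 − 45) / (8310.3 + 2230 − 2 × 45) = 2230 × 8265.3 / 10450.3 ≈ 1763.7 mm ≈ 1.76 m.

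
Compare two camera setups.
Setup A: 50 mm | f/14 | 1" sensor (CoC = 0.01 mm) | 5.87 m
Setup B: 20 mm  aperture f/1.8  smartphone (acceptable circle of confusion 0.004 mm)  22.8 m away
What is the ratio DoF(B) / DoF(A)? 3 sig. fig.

5.25

Setup A: H = 50²/(14×0.01) + 50 ≈ 17907.1 mm; DoF = Df − Dn = 8708.2 − 4427.1 ≈ 4281.1 mm.
Setup B: H = 20²/(1.8×0.004) + 20 ≈ 55575.6 mm; DoF = Df − Dn = 38647 − 16170 ≈ 22477 mm.
Ratio = 22477 / 4281.1 ≈ 5.25.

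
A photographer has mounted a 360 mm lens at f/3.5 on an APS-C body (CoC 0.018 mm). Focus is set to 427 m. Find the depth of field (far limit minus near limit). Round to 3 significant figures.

185 m

Hyperfocal distance H = f²/(N·c) + f = 360²/(3.5 × 0.018) + 360 = 129600/0.063 + 360 ≈ 2057502.9 mm ≈ 2058 m.
Near limit Dn = s·(H − f)/(H + s − 2f) = 427000 × (2057502.9 − 360) / (2057502.9 + 427000 − 2 × 360) = 427000 × 2057142.9 / 2483782.9 ≈ 353654 mm.
Far limit Df = s·(H − f)/(H − s) = 427000 × (2057502.9 − 360) / (2057502.9 − 427000) = 427000 × 2057142.9 / 1630502.9 ≈ 538730 mm.
Depth of field = Df − Dn = 538730 − 353654 ≈ 185076 mm ≈ 185 m.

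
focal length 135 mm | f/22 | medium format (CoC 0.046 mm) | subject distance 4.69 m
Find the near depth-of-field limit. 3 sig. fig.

Hyperfocal distance H = f²/(N·c) + f = 135²/(22 × 0.046) + 135 = 18225/1.012 + 135 ≈ 18143.9 mm ≈ 18.14 m.
Near limit Dn = s·(H − f)/(H + s − 2f) = 4690 × (18143.9 − 135) / (18143.9 + 4690 − 2 × 135) = 4690 × 18008.9 / 22563.9 ≈ 3743.2 mm ≈ 3.74 m.

3.74 m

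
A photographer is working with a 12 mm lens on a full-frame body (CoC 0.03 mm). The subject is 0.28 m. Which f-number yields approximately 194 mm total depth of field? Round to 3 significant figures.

f/5.60

Write h = H − f = f²/(N·c). The thin-lens limits are Dn = s·h/(h + (s−f)) and Df = s·h/(h − (s−f)), so DoF = Df − Dn = 2·s·(s−f)·h / (h² − (s−f)²).
That is a quadratic in h: DoF·h² − 2·s·(s−f)·h − DoF·(s−f)² = 0 ⇒ h = (s−f)·(s + √(s² + DoF²)) / DoF = 268 × (280 + √(280² + 194²)) / 194 = 268 × (280 + 340.641) / 194 ≈ 857.38 mm.
Then N = f²/(c·h) = 12² / (0.03 × 857.38) = 144 / 25.721 ≈ 5.60.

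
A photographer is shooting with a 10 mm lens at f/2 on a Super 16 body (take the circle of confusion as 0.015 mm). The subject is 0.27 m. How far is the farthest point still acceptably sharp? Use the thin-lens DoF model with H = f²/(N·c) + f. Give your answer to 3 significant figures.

Hyperfocal distance H = f²/(N·c) + f = 10²/(2 × 0.015) + 10 = 100/0.03 + 10 ≈ 3343.3 mm ≈ 3.343 m.
Far limit Df = s·(H − f)/(H − s) = 270 × (3343.3 − 10) / (3343.3 − 270) = 270 × 3333.3 / 3073.3 ≈ 292.84 mm.

293 mm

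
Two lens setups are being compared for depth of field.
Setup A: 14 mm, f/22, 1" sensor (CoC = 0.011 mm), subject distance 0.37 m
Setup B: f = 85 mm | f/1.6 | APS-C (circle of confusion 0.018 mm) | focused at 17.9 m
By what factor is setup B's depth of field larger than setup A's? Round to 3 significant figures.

6.34

Setup A: H = 14²/(22×0.011) + 14 ≈ 823.9 mm; DoF = Df − Dn = 660.18 − 257.02 ≈ 403.16 mm.
Setup B: H = 85²/(1.6×0.018) + 85 ≈ 250953.1 mm; DoF = Df − Dn = 19268.3 − 16713.1 ≈ 2555.2 mm.
Ratio = 2555.2 / 403.16 ≈ 6.34.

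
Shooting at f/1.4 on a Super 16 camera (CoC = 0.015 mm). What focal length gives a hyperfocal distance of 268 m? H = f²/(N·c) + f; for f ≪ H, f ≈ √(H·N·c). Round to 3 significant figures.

From H = f²/(N·c) + f, with f ≪ H: f ≈ √(H·N·c) = √(268000 × 1.4 × 0.015) = √5628.0 ≈ 75.02 mm.
The +f correction barely moves this — solving exactly, f² + N·c·f − N·c·H = 0 ⇒ f = (−N·c + √((N·c)² + 4·N·c·H))/2 = (−0.021 + √22512)/2 ≈ 75.009 mm, so f ≈ 75.0 mm.

75.0 mm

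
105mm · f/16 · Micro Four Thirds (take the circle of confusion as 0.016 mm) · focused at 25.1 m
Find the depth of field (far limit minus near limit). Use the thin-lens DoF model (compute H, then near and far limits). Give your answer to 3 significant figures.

Hyperfocal distance H = f²/(N·c) + f = 105²/(16 × 0.016) + 105 = 11025/0.256 + 105 ≈ 43171.4 mm ≈ 43.17 m.
Near limit Dn = s·(H − f)/(H + s − 2f) = 25100 × (43171.4 − 105) / (43171.4 + 25100 − 2 × 105) = 25100 × 43066.4 / 68061.4 ≈ 15882 mm.
Far limit Df = s·(H − f)/(H − s) = 25100 × (43171.4 − 105) / (43171.4 − 25100) = 25100 × 43066.4 / 18071.4 ≈ 59816 mm.
Depth of field = Df − Dn = 59816 − 15882 ≈ 43934 mm ≈ 43.9 m.

43.9 m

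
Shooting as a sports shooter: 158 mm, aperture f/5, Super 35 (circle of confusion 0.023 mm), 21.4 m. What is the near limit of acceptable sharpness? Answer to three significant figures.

19.5 m

Hyperfocal distance H = f²/(N·c) + f = 158²/(5 × 0.023) + 158 = 24964/0.115 + 158 ≈ 217236.3 mm ≈ 217.2 m.
Near limit Dn = s·(H − f)/(H + s − 2f) = 21400 × (217236.3 − 158) / (217236.3 + 21400 − 2 × 158) = 21400 × 217078.3 / 238320.3 ≈ 19493 mm ≈ 19.5 m.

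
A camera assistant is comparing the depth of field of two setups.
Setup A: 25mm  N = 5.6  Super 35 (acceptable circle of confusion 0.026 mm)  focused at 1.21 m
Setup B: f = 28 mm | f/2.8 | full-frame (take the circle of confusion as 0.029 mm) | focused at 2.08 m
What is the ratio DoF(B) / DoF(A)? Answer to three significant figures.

Setup A: H = 25²/(5.6×0.026) + 25 ≈ 4317.6 mm; DoF = Df − Dn = 1671.40 − 948.23 ≈ 723.17 mm.
Setup B: H = 28²/(2.8×0.029) + 28 ≈ 9683.2 mm; DoF = Df − Dn = 2641.37 − 1715.42 ≈ 925.95 mm.
Ratio = 925.95 / 723.17 ≈ 1.28.

1.28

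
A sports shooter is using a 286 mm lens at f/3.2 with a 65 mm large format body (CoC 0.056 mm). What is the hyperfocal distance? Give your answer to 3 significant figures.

457 m

Hyperfocal distance H = f²/(N·c) + f = 286²/(3.2 × 0.056) + 286 = 81796/0.1792 + 286 ≈ 456736.9 mm ≈ 457 m.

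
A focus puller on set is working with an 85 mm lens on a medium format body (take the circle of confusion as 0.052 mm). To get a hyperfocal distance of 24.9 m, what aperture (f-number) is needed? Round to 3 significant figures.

f/5.60

Rearrange H = f²/(N·c) + f for N: N = f² / ((H − f)·c).
N = 85² / ((24900 − 85) × 0.052) = 7225 / 1290 ≈ 5.60.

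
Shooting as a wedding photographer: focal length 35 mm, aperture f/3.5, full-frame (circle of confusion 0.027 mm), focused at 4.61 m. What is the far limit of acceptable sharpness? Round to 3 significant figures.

7.12 m

Hyperfocal distance H = f²/(N·c) + f = 35²/(3.5 × 0.027) + 35 = 1225/0.0945 + 35 ≈ 12998.0 mm ≈ 13.00 m.
Far limit Df = s·(H − f)/(H − s) = 4610 × (12998.0 − 35) / (12998.0 − 4610) = 4610 × 12963.0 / 8388.0 ≈ 7124.4 mm ≈ 7.12 m.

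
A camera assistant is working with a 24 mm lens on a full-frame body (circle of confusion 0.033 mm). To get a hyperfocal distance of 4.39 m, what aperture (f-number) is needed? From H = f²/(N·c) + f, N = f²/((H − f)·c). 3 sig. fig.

f/4

Rearrange H = f²/(N·c) + f for N: N = f² / ((H − f)·c).
N = 24² / ((4390 − 24) × 0.033) = 576 / 144.1 ≈ 4.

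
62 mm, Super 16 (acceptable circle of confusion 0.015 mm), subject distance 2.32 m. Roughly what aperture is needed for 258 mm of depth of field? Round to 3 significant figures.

f/6.29

Write h = H − f = f²/(N·c). The thin-lens limits are Dn = s·h/(h + (s−f)) and Df = s·h/(h − (s−f)), so DoF = Df − Dn = 2·s·(s−f)·h / (h² − (s−f)²).
That is a quadratic in h: DoF·h² − 2·s·(s−f)·h − DoF·(s−f)² = 0 ⇒ h = (s−f)·(s + √(s² + DoF²)) / DoF = 2258 × (2320 + √(2320² + 258²)) / 258 = 2258 × (2320 + 2334.30) / 258 ≈ 40734 mm.
Then N = f²/(c·h) = 62² / (0.015 × 40734) = 3844 / 611.01 ≈ 6.29.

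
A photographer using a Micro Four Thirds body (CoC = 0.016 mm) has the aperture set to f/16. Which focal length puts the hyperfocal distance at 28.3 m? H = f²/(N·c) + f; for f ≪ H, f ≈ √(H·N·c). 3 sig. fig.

85.0 mm

From H = f²/(N·c) + f, with f ≪ H: f ≈ √(H·N·c) = √(28300 × 16 × 0.016) = √7244.8 ≈ 85.12 mm.
Exact: f² + N·c·f − N·c·H = 0 ⇒ f = (−N·c + √((N·c)² + 4·N·c·H))/2 = (−0.256 + √28979)/2 ≈ 84.988 mm ≈ 85.0 mm.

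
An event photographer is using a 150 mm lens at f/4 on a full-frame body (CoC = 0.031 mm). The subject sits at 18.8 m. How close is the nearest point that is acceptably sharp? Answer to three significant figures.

17.0 m

Hyperfocal distance H = f²/(N·c) + f = 150²/(4 × 0.031) + 150 = 22500/0.124 + 150 ≈ 181601.6 mm ≈ 181.6 m.
Near limit Dn = s·(H − f)/(H + s − 2f) = 18800 × (181601.6 − 150) / (181601.6 + 18800 − 2 × 150) = 18800 × 181451.6 / 200101.6 ≈ 17048 mm ≈ 17.0 m.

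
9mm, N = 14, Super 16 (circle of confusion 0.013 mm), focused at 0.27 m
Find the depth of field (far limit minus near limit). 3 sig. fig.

Hyperfocal distance H = f²/(N·c) + f = 9²/(14 × 0.013) + 9 = 81/0.182 + 9 ≈ 454.1 mm ≈ 0.454 m.
Near limit Dn = s·(H − f)/(H + s − 2f) = 270 × (454.1 − 9) / (454.1 + 270 − 2 × 9) = 270 × 445.1 / 706.1 ≈ 170.19 mm.
Far limit Df = s·(H − f)/(H − s) = 270 × (454.1 − 9) / (454.1 − 270) = 270 × 445.1 / 184.1 ≈ 652.87 mm.
Depth of field = Df − Dn = 652.87 − 170.19 ≈ 482.68 mm.

483 mm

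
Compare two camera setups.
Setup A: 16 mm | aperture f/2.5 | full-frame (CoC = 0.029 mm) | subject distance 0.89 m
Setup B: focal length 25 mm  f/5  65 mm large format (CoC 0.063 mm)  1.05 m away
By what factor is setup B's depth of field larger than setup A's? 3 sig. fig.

Setup A: H = 16²/(2.5×0.029) + 16 ≈ 3547.0 mm; DoF = Df − Dn = 1182.75 − 713.42 ≈ 469.33 mm.
Setup B: H = 25²/(5×0.063) + 25 ≈ 2009.1 mm; DoF = Df − Dn = 2172.1 − 692.3 ≈ 1479.8 mm.
Ratio = 1479.8 / 469.33 ≈ 3.15.

3.15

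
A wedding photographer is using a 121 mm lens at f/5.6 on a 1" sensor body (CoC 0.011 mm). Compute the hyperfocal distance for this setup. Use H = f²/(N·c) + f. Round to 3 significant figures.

238 m

Hyperfocal distance H = f²/(N·c) + f = 121²/(5.6 × 0.011) + 121 = 14641/0.0616 + 121 ≈ 237799.6 mm ≈ 238 m.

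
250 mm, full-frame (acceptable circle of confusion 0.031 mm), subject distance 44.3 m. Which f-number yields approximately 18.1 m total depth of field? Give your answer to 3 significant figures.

Write h = H − f = f²/(N·c). The thin-lens limits are Dn = s·h/(h + (s−f)) and Df = s·h/(h − (s−f)), so DoF = Df − Dn = 2·s·(s−f)·h / (h² − (s−f)²).
That is a quadratic in h: DoF·h² − 2·s·(s−f)·h − DoF·(s−f)² = 0 ⇒ h = (s−f)·(s + √(s² + DoF²)) / DoF = 44050 × (44300 + √(44300² + 18100²)) / 18100 = 44050 × (44300 + 47855.0) / 18100 ≈ 224278 mm.
Then N = f²/(c·h) = 250² / (0.031 × 224278) = 62500 / 6952.6 ≈ 8.99.

f/8.99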